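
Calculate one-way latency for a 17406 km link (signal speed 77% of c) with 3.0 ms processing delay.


Speed = 0.77 * 3e5 km/s = 231000 km/s
Propagation delay = 17406 / 231000 = 0.0754 s = 75.3506 ms
Processing delay = 3.0 ms
Total one-way latency = 78.3506 ms


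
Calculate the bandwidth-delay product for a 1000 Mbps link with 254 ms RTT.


BDP = bandwidth * RTT
= 1000 Mbps * 254 ms
= 1000 * 1e6 * 254 / 1000 bits
= 254000000 bits
= 31750000 bytes
= 31005.8594 KB
BDP = 254000000 bits (31750000 bytes)


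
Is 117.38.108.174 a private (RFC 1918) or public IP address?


RFC 1918 private ranges:
  10.0.0.0/8 (10.0.0.0 - 10.255.255.255)
  172.16.0.0/12 (172.16.0.0 - 172.31.255.255)
  192.168.0.0/16 (192.168.0.0 - 192.168.255.255)
Public (not in any RFC 1918 range)


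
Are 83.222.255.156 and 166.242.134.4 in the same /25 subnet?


Mask: 255.255.255.128
83.222.255.156 AND mask = 83.222.255.128
166.242.134.4 AND mask = 166.242.134.0
No, different subnets (83.222.255.128 vs 166.242.134.0)


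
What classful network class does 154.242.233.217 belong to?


First octet: 154
Binary: 10011010
10xxxxxx -> Class B (128-191)
Class B, default mask 255.255.0.0 (/16)


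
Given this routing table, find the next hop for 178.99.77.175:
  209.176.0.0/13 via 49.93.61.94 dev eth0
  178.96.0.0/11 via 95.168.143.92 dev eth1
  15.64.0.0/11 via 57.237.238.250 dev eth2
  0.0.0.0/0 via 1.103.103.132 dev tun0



Longest prefix match for 178.99.77.175:
  /13 209.176.0.0: no
  /11 178.96.0.0: MATCH
  /11 15.64.0.0: no
  /0 0.0.0.0: MATCH
Selected: next-hop 95.168.143.92 via eth1 (matched /11)


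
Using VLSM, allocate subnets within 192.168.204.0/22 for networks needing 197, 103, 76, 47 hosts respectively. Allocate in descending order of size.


197 hosts -> /24 (254 usable): 192.168.204.0/24
103 hosts -> /25 (126 usable): 192.168.205.0/25
76 hosts -> /25 (126 usable): 192.168.205.128/25
47 hosts -> /26 (62 usable): 192.168.206.0/26
Allocation: 192.168.204.0/24 (197 hosts, 254 usable); 192.168.205.0/25 (103 hosts, 126 usable); 192.168.205.128/25 (76 hosts, 126 usable); 192.168.206.0/26 (47 hosts, 62 usable)


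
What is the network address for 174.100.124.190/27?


IP:   10101110.01100100.01111100.10111110
Mask: 11111111.11111111.11111111.11100000
AND operation:
Net:  10101110.01100100.01111100.10100000
Network: 174.100.124.160/27


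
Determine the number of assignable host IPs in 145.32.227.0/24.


Host bits = 32 - 24 = 8
Total addresses = 2^8 = 256
Usable = total - 2 (network and broadcast)
Usable hosts: 254


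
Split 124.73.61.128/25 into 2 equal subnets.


New prefix = 25 + 1 = 26
Each subnet has 64 addresses
  124.73.61.128/26
  124.73.61.192/26
Subnets: 124.73.61.128/26, 124.73.61.192/26


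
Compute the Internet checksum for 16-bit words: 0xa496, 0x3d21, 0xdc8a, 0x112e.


Sum all words (with carry folding):
+ 0xa496 = 0xa496
+ 0x3d21 = 0xe1b7
+ 0xdc8a = 0xbe42
+ 0x112e = 0xcf70
One's complement: ~0xcf70
Checksum = 0x308f


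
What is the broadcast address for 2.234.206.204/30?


Network: 2.234.206.204/30
Host bits = 2
Set all host bits to 1:
Broadcast: 2.234.206.207


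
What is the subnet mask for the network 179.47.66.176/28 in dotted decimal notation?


/28 means 28 network bits, 4 host bits
Binary: 11111111111111111111111111110000
Mask: 255.255.255.240


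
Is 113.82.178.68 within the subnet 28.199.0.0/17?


Subnet network: 28.199.0.0
Test IP AND mask: 113.82.128.0
No, 113.82.178.68 is not in 28.199.0.0/17


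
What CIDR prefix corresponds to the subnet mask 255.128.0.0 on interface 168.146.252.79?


Binary: 11111111.10000000.00000000.00000000
Count leading 1s
Prefix: /9


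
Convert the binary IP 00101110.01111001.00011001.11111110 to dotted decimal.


00101110 = 46
01111001 = 121
00011001 = 25
11111110 = 254
IP: 46.121.25.254


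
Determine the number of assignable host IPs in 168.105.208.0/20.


Host bits = 32 - 20 = 12
Total addresses = 2^12 = 4096
Usable = total - 2 (network and broadcast)
Usable hosts: 4094


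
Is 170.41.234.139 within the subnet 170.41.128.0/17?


Subnet network: 170.41.128.0
Test IP AND mask: 170.41.128.0
Yes, 170.41.234.139 is in 170.41.128.0/17


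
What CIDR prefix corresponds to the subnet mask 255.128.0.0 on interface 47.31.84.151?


Binary: 11111111.10000000.00000000.00000000
Count leading 1s
Prefix: /9


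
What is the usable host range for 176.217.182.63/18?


Network: 176.217.128.0
Broadcast: 176.217.191.255
First usable = network + 1
Last usable = broadcast - 1
Range: 176.217.128.1 to 176.217.191.254


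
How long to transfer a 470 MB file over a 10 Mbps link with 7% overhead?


Effective throughput = 10 * (1 - 7/100) = 9.3 Mbps
File size in Mb = 470 * 8 = 3760 Mb
Time = 3760 / 9.3
Time = 404.3011 seconds


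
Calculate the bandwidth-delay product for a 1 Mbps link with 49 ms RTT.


BDP = bandwidth * RTT
= 1 Mbps * 49 ms
= 1 * 1e6 * 49 / 1000 bits
= 49000 bits
= 6125 bytes
= 5.9814 KB
BDP = 49000 bits (6125 bytes)


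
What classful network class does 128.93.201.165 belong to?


First octet: 128
Binary: 10000000
10xxxxxx -> Class B (128-191)
Class B, default mask 255.255.0.0 (/16)


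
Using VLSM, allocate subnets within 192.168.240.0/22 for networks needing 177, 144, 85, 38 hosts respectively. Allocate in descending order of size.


177 hosts -> /24 (254 usable): 192.168.240.0/24
144 hosts -> /24 (254 usable): 192.168.241.0/24
85 hosts -> /25 (126 usable): 192.168.242.0/25
38 hosts -> /26 (62 usable): 192.168.242.128/26
Allocation: 192.168.240.0/24 (177 hosts, 254 usable); 192.168.241.0/24 (144 hosts, 254 usable); 192.168.242.0/25 (85 hosts, 126 usable); 192.168.242.128/26 (38 hosts, 62 usable)


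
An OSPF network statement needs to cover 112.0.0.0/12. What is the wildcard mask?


Subnet mask: 255.240.0.0
Wildcard = 255.255.255.255 - subnet mask
255 - 255 = 0
255 - 240 = 15
255 - 0 = 255
255 - 0 = 255
Wildcard: 0.15.255.255


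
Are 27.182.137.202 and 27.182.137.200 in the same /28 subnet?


Mask: 255.255.255.240
27.182.137.202 AND mask = 27.182.137.192
27.182.137.200 AND mask = 27.182.137.192
Yes, same subnet (27.182.137.192)


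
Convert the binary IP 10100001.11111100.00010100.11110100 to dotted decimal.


10100001 = 161
11111100 = 252
00010100 = 20
11110100 = 244
IP: 161.252.20.244


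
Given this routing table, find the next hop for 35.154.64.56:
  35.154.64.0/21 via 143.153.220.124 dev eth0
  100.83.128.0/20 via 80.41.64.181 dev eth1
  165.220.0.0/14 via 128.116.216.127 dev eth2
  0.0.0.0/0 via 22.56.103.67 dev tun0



Longest prefix match for 35.154.64.56:
  /21 35.154.64.0: MATCH
  /20 100.83.128.0: no
  /14 165.220.0.0: no
  /0 0.0.0.0: MATCH
Selected: next-hop 143.153.220.124 via eth0 (matched /21)


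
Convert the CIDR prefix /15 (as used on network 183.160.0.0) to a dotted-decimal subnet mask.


/15 means 15 network bits, 17 host bits
Binary: 11111111111111100000000000000000
Mask: 255.254.0.0


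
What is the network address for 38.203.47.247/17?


IP:   00100110.11001011.00101111.11110111
Mask: 11111111.11111111.10000000.00000000
AND operation:
Net:  00100110.11001011.00000000.00000000
Network: 38.203.0.0/17


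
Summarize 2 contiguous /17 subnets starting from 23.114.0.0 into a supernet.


Original prefix: /17
Number of subnets: 2 = 2^1
New prefix = 17 - 1 = 16
Supernet: 23.114.0.0/16


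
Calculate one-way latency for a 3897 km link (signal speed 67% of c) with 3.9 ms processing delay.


Speed = 0.67 * 3e5 km/s = 201000 km/s
Propagation delay = 3897 / 201000 = 0.0194 s = 19.3881 ms
Processing delay = 3.9 ms
Total one-way latency = 23.2881 ms


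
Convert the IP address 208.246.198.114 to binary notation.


208 = 11010000
246 = 11110110
198 = 11000110
114 = 01110010
Binary: 11010000.11110110.11000110.01110010


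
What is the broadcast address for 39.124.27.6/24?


Network: 39.124.27.0/24
Host bits = 8
Set all host bits to 1:
Broadcast: 39.124.27.255


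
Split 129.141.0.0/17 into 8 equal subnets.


New prefix = 17 + 3 = 20
Each subnet has 4096 addresses
  129.141.0.0/20
  129.141.16.0/20
  129.141.32.0/20
  129.141.48.0/20
  129.141.64.0/20
  129.141.80.0/20
  129.141.96.0/20
  129.141.112.0/20
Subnets: 129.141.0.0/20, 129.141.16.0/20, 129.141.32.0/20, 129.141.48.0/20, 129.141.64.0/20, 129.141.80.0/20, 129.141.96.0/20, 129.141.112.0/20


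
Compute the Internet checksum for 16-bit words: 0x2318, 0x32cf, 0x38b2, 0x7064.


Sum all words (with carry folding):
+ 0x2318 = 0x2318
+ 0x32cf = 0x55e7
+ 0x38b2 = 0x8e99
+ 0x7064 = 0xfefd
One's complement: ~0xfefd
Checksum = 0x0102


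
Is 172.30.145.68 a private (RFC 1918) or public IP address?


RFC 1918 private ranges:
  10.0.0.0/8 (10.0.0.0 - 10.255.255.255)
  172.16.0.0/12 (172.16.0.0 - 172.31.255.255)
  192.168.0.0/16 (192.168.0.0 - 192.168.255.255)
Private (in 172.16.0.0/12)


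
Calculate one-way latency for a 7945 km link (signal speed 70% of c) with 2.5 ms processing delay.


Speed = 0.7 * 3e5 km/s = 210000 km/s
Propagation delay = 7945 / 210000 = 0.0378 s = 37.8333 ms
Processing delay = 2.5 ms
Total one-way latency = 40.3333 ms


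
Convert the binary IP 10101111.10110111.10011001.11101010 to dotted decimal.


10101111 = 175
10110111 = 183
10011001 = 153
11101010 = 234
IP: 175.183.153.234


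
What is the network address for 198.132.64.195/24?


IP:   11000110.10000100.01000000.11000011
Mask: 11111111.11111111.11111111.00000000
AND operation:
Net:  11000110.10000100.01000000.00000000
Network: 198.132.64.0/24


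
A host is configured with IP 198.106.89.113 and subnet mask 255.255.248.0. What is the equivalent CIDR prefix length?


Binary: 11111111.11111111.11111000.00000000
Count leading 1s
Prefix: /21


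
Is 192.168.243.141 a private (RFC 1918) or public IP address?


RFC 1918 private ranges:
  10.0.0.0/8 (10.0.0.0 - 10.255.255.255)
  172.16.0.0/12 (172.16.0.0 - 172.31.255.255)
  192.168.0.0/16 (192.168.0.0 - 192.168.255.255)
Private (in 192.168.0.0/16)


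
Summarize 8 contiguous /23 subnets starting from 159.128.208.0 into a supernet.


Original prefix: /23
Number of subnets: 8 = 2^3
New prefix = 23 - 3 = 20
Supernet: 159.128.208.0/20


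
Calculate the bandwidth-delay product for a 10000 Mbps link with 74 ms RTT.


BDP = bandwidth * RTT
= 10000 Mbps * 74 ms
= 10000 * 1e6 * 74 / 1000 bits
= 740000000 bits
= 92500000 bytes
= 90332.0312 KB
BDP = 740000000 bits (92500000 bytes)


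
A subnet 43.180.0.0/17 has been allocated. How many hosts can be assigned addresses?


Host bits = 32 - 17 = 15
Total addresses = 2^15 = 32768
Usable = total - 2 (network and broadcast)
Usable hosts: 32766


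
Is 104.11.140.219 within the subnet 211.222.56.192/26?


Subnet network: 211.222.56.192
Test IP AND mask: 104.11.140.192
No, 104.11.140.219 is not in 211.222.56.192/26


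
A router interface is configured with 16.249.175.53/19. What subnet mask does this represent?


/19 means 19 network bits, 13 host bits
Binary: 11111111111111111110000000000000
Mask: 255.255.224.0


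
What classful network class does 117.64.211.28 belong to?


First octet: 117
Binary: 01110101
0xxxxxxx -> Class A (1-126)
Class A, default mask 255.0.0.0 (/8)


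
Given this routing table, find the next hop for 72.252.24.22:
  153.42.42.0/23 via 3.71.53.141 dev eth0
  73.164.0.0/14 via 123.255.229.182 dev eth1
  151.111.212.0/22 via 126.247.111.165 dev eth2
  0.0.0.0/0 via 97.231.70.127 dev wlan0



Longest prefix match for 72.252.24.22:
  /23 153.42.42.0: no
  /14 73.164.0.0: no
  /22 151.111.212.0: no
  /0 0.0.0.0: MATCH
Selected: next-hop 97.231.70.127 via wlan0 (matched /0)


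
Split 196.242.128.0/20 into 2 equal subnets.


New prefix = 20 + 1 = 21
Each subnet has 2048 addresses
  196.242.128.0/21
  196.242.136.0/21
Subnets: 196.242.128.0/21, 196.242.136.0/21


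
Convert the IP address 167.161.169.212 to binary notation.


167 = 10100111
161 = 10100001
169 = 10101001
212 = 11010100
Binary: 10100111.10100001.10101001.11010100


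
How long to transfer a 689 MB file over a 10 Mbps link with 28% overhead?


Effective throughput = 10 * (1 - 28/100) = 7.2 Mbps
File size in Mb = 689 * 8 = 5512 Mb
Time = 5512 / 7.2
Time = 765.5556 seconds


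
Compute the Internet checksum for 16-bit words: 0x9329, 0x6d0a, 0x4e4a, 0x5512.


Sum all words (with carry folding):
+ 0x9329 = 0x9329
+ 0x6d0a = 0x0034
+ 0x4e4a = 0x4e7e
+ 0x5512 = 0xa390
One's complement: ~0xa390
Checksum = 0x5c6f


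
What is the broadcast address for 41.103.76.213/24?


Network: 41.103.76.0/24
Host bits = 8
Set all host bits to 1:
Broadcast: 41.103.76.255


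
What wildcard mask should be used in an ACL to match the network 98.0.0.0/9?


Subnet mask: 255.128.0.0
Wildcard = 255.255.255.255 - subnet mask
255 - 255 = 0
255 - 128 = 127
255 - 0 = 255
255 - 0 = 255
Wildcard: 0.127.255.255


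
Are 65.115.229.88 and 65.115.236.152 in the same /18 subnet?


Mask: 255.255.192.0
65.115.229.88 AND mask = 65.115.192.0
65.115.236.152 AND mask = 65.115.192.0
Yes, same subnet (65.115.192.0)


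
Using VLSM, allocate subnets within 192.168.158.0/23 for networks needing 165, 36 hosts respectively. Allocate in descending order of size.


165 hosts -> /24 (254 usable): 192.168.158.0/24
36 hosts -> /26 (62 usable): 192.168.159.0/26
Allocation: 192.168.158.0/24 (165 hosts, 254 usable); 192.168.159.0/26 (36 hosts, 62 usable)


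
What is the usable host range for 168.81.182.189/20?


Network: 168.81.176.0
Broadcast: 168.81.191.255
First usable = network + 1
Last usable = broadcast - 1
Range: 168.81.176.1 to 168.81.191.254


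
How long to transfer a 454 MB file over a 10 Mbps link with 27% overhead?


Effective throughput = 10 * (1 - 27/100) = 7.3 Mbps
File size in Mb = 454 * 8 = 3632 Mb
Time = 3632 / 7.3
Time = 497.5342 seconds


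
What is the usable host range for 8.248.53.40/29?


Network: 8.248.53.40
Broadcast: 8.248.53.47
First usable = network + 1
Last usable = broadcast - 1
Range: 8.248.53.41 to 8.248.53.46


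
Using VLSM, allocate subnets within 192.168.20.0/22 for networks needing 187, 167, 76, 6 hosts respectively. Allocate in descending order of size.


187 hosts -> /24 (254 usable): 192.168.20.0/24
167 hosts -> /24 (254 usable): 192.168.21.0/24
76 hosts -> /25 (126 usable): 192.168.22.0/25
6 hosts -> /29 (6 usable): 192.168.22.128/29
Allocation: 192.168.20.0/24 (187 hosts, 254 usable); 192.168.21.0/24 (167 hosts, 254 usable); 192.168.22.0/25 (76 hosts, 126 usable); 192.168.22.128/29 (6 hosts, 6 usable)


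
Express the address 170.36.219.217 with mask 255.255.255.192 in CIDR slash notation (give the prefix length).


Binary: 11111111.11111111.11111111.11000000
Count leading 1s
Prefix: /26


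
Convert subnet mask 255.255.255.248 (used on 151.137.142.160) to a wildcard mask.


Subnet mask: 255.255.255.248
Wildcard = 255.255.255.255 - subnet mask
255 - 255 = 0
255 - 255 = 0
255 - 255 = 0
255 - 248 = 7
Wildcard: 0.0.0.7


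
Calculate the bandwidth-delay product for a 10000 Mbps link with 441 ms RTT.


BDP = bandwidth * RTT
= 10000 Mbps * 441 ms
= 10000 * 1e6 * 441 / 1000 bits
= 4410000000 bits
= 551250000 bytes
= 538330.0781 KB
BDP = 4410000000 bits (551250000 bytes)


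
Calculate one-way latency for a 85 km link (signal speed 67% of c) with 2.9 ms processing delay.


Speed = 0.67 * 3e5 km/s = 201000 km/s
Propagation delay = 85 / 201000 = 0.0004 s = 0.4229 ms
Processing delay = 2.9 ms
Total one-way latency = 3.3229 ms


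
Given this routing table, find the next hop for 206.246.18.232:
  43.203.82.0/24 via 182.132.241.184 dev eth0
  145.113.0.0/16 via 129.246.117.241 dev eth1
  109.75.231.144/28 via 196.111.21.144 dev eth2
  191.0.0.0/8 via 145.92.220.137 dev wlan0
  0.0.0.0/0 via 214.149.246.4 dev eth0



Longest prefix match for 206.246.18.232:
  /24 43.203.82.0: no
  /16 145.113.0.0: no
  /28 109.75.231.144: no
  /8 191.0.0.0: no
  /0 0.0.0.0: MATCH
Selected: next-hop 214.149.246.4 via eth0 (matched /0)


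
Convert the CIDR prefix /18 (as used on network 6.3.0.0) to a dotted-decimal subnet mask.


/18 means 18 network bits, 14 host bits
Binary: 11111111111111111100000000000000
Mask: 255.255.192.0


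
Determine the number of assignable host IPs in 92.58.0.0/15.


Host bits = 32 - 15 = 17
Total addresses = 2^17 = 131072
Usable = total - 2 (network and broadcast)
Usable hosts: 131070


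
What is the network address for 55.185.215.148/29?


IP:   00110111.10111001.11010111.10010100
Mask: 11111111.11111111.11111111.11111000
AND operation:
Net:  00110111.10111001.11010111.10010000
Network: 55.185.215.144/29


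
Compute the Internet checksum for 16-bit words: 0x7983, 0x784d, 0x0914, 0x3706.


Sum all words (with carry folding):
+ 0x7983 = 0x7983
+ 0x784d = 0xf1d0
+ 0x0914 = 0xfae4
+ 0x3706 = 0x31eb
One's complement: ~0x31eb
Checksum = 0xce14


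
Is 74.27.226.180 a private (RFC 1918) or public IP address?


RFC 1918 private ranges:
  10.0.0.0/8 (10.0.0.0 - 10.255.255.255)
  172.16.0.0/12 (172.16.0.0 - 172.31.255.255)
  192.168.0.0/16 (192.168.0.0 - 192.168.255.255)
Public (not in any RFC 1918 range)


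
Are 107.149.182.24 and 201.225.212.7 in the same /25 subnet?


Mask: 255.255.255.128
107.149.182.24 AND mask = 107.149.182.0
201.225.212.7 AND mask = 201.225.212.0
No, different subnets (107.149.182.0 vs 201.225.212.0)


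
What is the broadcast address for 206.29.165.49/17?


Network: 206.29.128.0/17
Host bits = 15
Set all host bits to 1:
Broadcast: 206.29.255.255


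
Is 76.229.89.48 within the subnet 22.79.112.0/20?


Subnet network: 22.79.112.0
Test IP AND mask: 76.229.80.0
No, 76.229.89.48 is not in 22.79.112.0/20


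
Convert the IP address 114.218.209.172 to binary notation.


114 = 01110010
218 = 11011010
209 = 11010001
172 = 10101100
Binary: 01110010.11011010.11010001.10101100


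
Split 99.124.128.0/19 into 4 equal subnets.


New prefix = 19 + 2 = 21
Each subnet has 2048 addresses
  99.124.128.0/21
  99.124.136.0/21
  99.124.144.0/21
  99.124.152.0/21
Subnets: 99.124.128.0/21, 99.124.136.0/21, 99.124.144.0/21, 99.124.152.0/21


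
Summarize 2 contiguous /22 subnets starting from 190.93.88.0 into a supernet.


Original prefix: /22
Number of subnets: 2 = 2^1
New prefix = 22 - 1 = 21
Supernet: 190.93.88.0/21


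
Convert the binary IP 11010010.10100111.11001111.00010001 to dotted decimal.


11010010 = 210
10100111 = 167
11001111 = 207
00010001 = 17
IP: 210.167.207.17


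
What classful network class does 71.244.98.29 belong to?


First octet: 71
Binary: 01000111
0xxxxxxx -> Class A (1-126)
Class A, default mask 255.0.0.0 (/8)


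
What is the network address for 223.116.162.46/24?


IP:   11011111.01110100.10100010.00101110
Mask: 11111111.11111111.11111111.00000000
AND operation:
Net:  11011111.01110100.10100010.00000000
Network: 223.116.162.0/24


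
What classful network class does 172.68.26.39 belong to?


First octet: 172
Binary: 10101100
10xxxxxx -> Class B (128-191)
Class B, default mask 255.255.0.0 (/16)


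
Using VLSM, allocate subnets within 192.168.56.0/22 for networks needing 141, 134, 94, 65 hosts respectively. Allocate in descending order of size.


141 hosts -> /24 (254 usable): 192.168.56.0/24
134 hosts -> /24 (254 usable): 192.168.57.0/24
94 hosts -> /25 (126 usable): 192.168.58.0/25
65 hosts -> /25 (126 usable): 192.168.58.128/25
Allocation: 192.168.56.0/24 (141 hosts, 254 usable); 192.168.57.0/24 (134 hosts, 254 usable); 192.168.58.0/25 (94 hosts, 126 usable); 192.168.58.128/25 (65 hosts, 126 usable)


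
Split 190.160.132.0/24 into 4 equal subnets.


New prefix = 24 + 2 = 26
Each subnet has 64 addresses
  190.160.132.0/26
  190.160.132.64/26
  190.160.132.128/26
  190.160.132.192/26
Subnets: 190.160.132.0/26, 190.160.132.64/26, 190.160.132.128/26, 190.160.132.192/26


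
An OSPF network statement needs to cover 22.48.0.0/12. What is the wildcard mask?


Subnet mask: 255.240.0.0
Wildcard = 255.255.255.255 - subnet mask
255 - 255 = 0
255 - 240 = 15
255 - 0 = 255
255 - 0 = 255
Wildcard: 0.15.255.255


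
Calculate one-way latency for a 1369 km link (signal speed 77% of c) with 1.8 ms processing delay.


Speed = 0.77 * 3e5 km/s = 231000 km/s
Propagation delay = 1369 / 231000 = 0.0059 s = 5.9264 ms
Processing delay = 1.8 ms
Total one-way latency = 7.7264 ms


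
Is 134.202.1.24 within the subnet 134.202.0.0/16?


Subnet network: 134.202.0.0
Test IP AND mask: 134.202.0.0
Yes, 134.202.1.24 is in 134.202.0.0/16


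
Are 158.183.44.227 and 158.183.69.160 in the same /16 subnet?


Mask: 255.255.0.0
158.183.44.227 AND mask = 158.183.0.0
158.183.69.160 AND mask = 158.183.0.0
Yes, same subnet (158.183.0.0)


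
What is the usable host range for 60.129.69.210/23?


Network: 60.129.68.0
Broadcast: 60.129.69.255
First usable = network + 1
Last usable = broadcast - 1
Range: 60.129.68.1 to 60.129.69.254


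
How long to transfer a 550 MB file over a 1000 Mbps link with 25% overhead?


Effective throughput = 1000 * (1 - 25/100) = 750 Mbps
File size in Mb = 550 * 8 = 4400 Mb
Time = 4400 / 750
Time = 5.8667 seconds


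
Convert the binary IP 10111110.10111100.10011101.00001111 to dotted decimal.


10111110 = 190
10111100 = 188
10011101 = 157
00001111 = 15
IP: 190.188.157.15


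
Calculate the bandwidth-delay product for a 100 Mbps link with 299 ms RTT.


BDP = bandwidth * RTT
= 100 Mbps * 299 ms
= 100 * 1e6 * 299 / 1000 bits
= 29900000 bits
= 3737500 bytes
= 3649.9023 KB
BDP = 29900000 bits (3737500 bytes)


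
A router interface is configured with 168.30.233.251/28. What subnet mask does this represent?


/28 means 28 network bits, 4 host bits
Binary: 11111111111111111111111111110000
Mask: 255.255.255.240


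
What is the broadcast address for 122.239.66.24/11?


Network: 122.224.0.0/11
Host bits = 21
Set all host bits to 1:
Broadcast: 122.255.255.255


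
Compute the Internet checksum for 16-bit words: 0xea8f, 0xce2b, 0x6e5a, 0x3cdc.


Sum all words (with carry folding):
+ 0xea8f = 0xea8f
+ 0xce2b = 0xb8bb
+ 0x6e5a = 0x2716
+ 0x3cdc = 0x63f2
One's complement: ~0x63f2
Checksum = 0x9c0d


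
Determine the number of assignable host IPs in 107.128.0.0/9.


Host bits = 32 - 9 = 23
Total addresses = 2^23 = 8388608
Usable = total - 2 (network and broadcast)
Usable hosts: 8388606


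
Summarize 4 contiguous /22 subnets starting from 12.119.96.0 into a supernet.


Original prefix: /22
Number of subnets: 4 = 2^2
New prefix = 22 - 2 = 20
Supernet: 12.119.96.0/20


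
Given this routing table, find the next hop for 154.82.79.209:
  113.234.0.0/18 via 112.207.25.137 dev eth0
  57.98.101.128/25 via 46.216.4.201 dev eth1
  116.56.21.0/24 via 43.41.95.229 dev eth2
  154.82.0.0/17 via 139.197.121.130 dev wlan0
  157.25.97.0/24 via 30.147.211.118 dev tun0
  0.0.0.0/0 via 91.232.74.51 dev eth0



Longest prefix match for 154.82.79.209:
  /18 113.234.0.0: no
  /25 57.98.101.128: no
  /24 116.56.21.0: no
  /17 154.82.0.0: MATCH
  /24 157.25.97.0: no
  /0 0.0.0.0: MATCH
Selected: next-hop 139.197.121.130 via wlan0 (matched /17)


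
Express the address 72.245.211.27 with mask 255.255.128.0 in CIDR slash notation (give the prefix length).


Binary: 11111111.11111111.10000000.00000000
Count leading 1s
Prefix: /17


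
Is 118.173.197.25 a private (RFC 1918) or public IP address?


RFC 1918 private ranges:
  10.0.0.0/8 (10.0.0.0 - 10.255.255.255)
  172.16.0.0/12 (172.16.0.0 - 172.31.255.255)
  192.168.0.0/16 (192.168.0.0 - 192.168.255.255)
Public (not in any RFC 1918 range)


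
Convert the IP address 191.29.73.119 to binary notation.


191 = 10111111
29 = 00011101
73 = 01001001
119 = 01110111
Binary: 10111111.00011101.01001001.01110111


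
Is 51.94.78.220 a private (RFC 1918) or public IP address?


RFC 1918 private ranges:
  10.0.0.0/8 (10.0.0.0 - 10.255.255.255)
  172.16.0.0/12 (172.16.0.0 - 172.31.255.255)
  192.168.0.0/16 (192.168.0.0 - 192.168.255.255)
Public (not in any RFC 1918 range)


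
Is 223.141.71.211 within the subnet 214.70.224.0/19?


Subnet network: 214.70.224.0
Test IP AND mask: 223.141.64.0
No, 223.141.71.211 is not in 214.70.224.0/19


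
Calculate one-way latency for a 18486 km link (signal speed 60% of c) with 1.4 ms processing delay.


Speed = 0.6 * 3e5 km/s = 180000 km/s
Propagation delay = 18486 / 180000 = 0.1027 s = 102.7 ms
Processing delay = 1.4 ms
Total one-way latency = 104.1 ms


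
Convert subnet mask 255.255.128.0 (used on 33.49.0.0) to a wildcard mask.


Subnet mask: 255.255.128.0
Wildcard = 255.255.255.255 - subnet mask
255 - 255 = 0
255 - 255 = 0
255 - 128 = 127
255 - 0 = 255
Wildcard: 0.0.127.255


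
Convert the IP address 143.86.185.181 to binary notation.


143 = 10001111
86 = 01010110
185 = 10111001
181 = 10110101
Binary: 10001111.01010110.10111001.10110101


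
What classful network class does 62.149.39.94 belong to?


First octet: 62
Binary: 00111110
0xxxxxxx -> Class A (1-126)
Class A, default mask 255.0.0.0 (/8)


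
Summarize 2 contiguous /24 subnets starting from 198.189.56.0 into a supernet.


Original prefix: /24
Number of subnets: 2 = 2^1
New prefix = 24 - 1 = 23
Supernet: 198.189.56.0/23


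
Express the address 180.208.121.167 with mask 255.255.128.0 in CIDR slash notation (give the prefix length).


Binary: 11111111.11111111.10000000.00000000
Count leading 1s
Prefix: /17


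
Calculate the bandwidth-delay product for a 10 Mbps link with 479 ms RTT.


BDP = bandwidth * RTT
= 10 Mbps * 479 ms
= 10 * 1e6 * 479 / 1000 bits
= 4790000 bits
= 598750 bytes
= 584.7168 KB
BDP = 4790000 bits (598750 bytes)


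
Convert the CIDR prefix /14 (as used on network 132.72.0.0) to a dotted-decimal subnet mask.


/14 means 14 network bits, 18 host bits
Binary: 11111111111111000000000000000000
Mask: 255.252.0.0


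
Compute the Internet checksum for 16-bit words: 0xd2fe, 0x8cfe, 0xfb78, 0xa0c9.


Sum all words (with carry folding):
+ 0xd2fe = 0xd2fe
+ 0x8cfe = 0x5ffd
+ 0xfb78 = 0x5b76
+ 0xa0c9 = 0xfc3f
One's complement: ~0xfc3f
Checksum = 0x03c0


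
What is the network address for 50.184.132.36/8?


IP:   00110010.10111000.10000100.00100100
Mask: 11111111.00000000.00000000.00000000
AND operation:
Net:  00110010.00000000.00000000.00000000
Network: 50.0.0.0/8


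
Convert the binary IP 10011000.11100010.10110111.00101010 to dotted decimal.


10011000 = 152
11100010 = 226
10110111 = 183
00101010 = 42
IP: 152.226.183.42


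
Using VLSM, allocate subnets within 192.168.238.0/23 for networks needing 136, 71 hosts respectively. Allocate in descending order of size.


136 hosts -> /24 (254 usable): 192.168.238.0/24
71 hosts -> /25 (126 usable): 192.168.239.0/25
Allocation: 192.168.238.0/24 (136 hosts, 254 usable); 192.168.239.0/25 (71 hosts, 126 usable)


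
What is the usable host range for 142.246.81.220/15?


Network: 142.246.0.0
Broadcast: 142.247.255.255
First usable = network + 1
Last usable = broadcast - 1
Range: 142.246.0.1 to 142.247.255.254


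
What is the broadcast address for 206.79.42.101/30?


Network: 206.79.42.100/30
Host bits = 2
Set all host bits to 1:
Broadcast: 206.79.42.103


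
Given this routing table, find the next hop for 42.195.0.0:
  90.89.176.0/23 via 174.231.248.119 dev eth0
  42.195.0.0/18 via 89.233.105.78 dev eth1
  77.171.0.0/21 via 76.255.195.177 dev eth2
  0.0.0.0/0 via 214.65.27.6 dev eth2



Longest prefix match for 42.195.0.0:
  /23 90.89.176.0: no
  /18 42.195.0.0: MATCH
  /21 77.171.0.0: no
  /0 0.0.0.0: MATCH
Selected: next-hop 89.233.105.78 via eth1 (matched /18)


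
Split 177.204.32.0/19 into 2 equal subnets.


New prefix = 19 + 1 = 20
Each subnet has 4096 addresses
  177.204.32.0/20
  177.204.48.0/20
Subnets: 177.204.32.0/20, 177.204.48.0/20


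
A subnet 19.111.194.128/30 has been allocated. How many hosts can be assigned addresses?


Host bits = 32 - 30 = 2
Total addresses = 2^2 = 4
Usable = total - 2 (network and broadcast)
Usable hosts: 2


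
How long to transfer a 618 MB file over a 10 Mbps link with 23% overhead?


Effective throughput = 10 * (1 - 23/100) = 7.7 Mbps
File size in Mb = 618 * 8 = 4944 Mb
Time = 4944 / 7.7
Time = 642.0779 seconds


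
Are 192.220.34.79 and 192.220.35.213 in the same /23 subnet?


Mask: 255.255.254.0
192.220.34.79 AND mask = 192.220.34.0
192.220.35.213 AND mask = 192.220.34.0
Yes, same subnet (192.220.34.0)


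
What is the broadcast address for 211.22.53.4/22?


Network: 211.22.52.0/22
Host bits = 10
Set all host bits to 1:
Broadcast: 211.22.55.255


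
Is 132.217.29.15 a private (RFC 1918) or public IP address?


RFC 1918 private ranges:
  10.0.0.0/8 (10.0.0.0 - 10.255.255.255)
  172.16.0.0/12 (172.16.0.0 - 172.31.255.255)
  192.168.0.0/16 (192.168.0.0 - 192.168.255.255)
Public (not in any RFC 1918 range)


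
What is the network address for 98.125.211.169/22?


IP:   01100010.01111101.11010011.10101001
Mask: 11111111.11111111.11111100.00000000
AND operation:
Net:  01100010.01111101.11010000.00000000
Network: 98.125.208.0/22


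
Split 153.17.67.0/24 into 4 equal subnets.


New prefix = 24 + 2 = 26
Each subnet has 64 addresses
  153.17.67.0/26
  153.17.67.64/26
  153.17.67.128/26
  153.17.67.192/26
Subnets: 153.17.67.0/26, 153.17.67.64/26, 153.17.67.128/26, 153.17.67.192/26


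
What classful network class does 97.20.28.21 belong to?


First octet: 97
Binary: 01100001
0xxxxxxx -> Class A (1-126)
Class A, default mask 255.0.0.0 (/8)


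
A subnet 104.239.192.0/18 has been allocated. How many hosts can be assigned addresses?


Host bits = 32 - 18 = 14
Total addresses = 2^14 = 16384
Usable = total - 2 (network and broadcast)
Usable hosts: 16382


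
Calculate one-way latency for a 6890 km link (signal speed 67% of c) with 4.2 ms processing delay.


Speed = 0.67 * 3e5 km/s = 201000 km/s
Propagation delay = 6890 / 201000 = 0.0343 s = 34.2786 ms
Processing delay = 4.2 ms
Total one-way latency = 38.4786 ms


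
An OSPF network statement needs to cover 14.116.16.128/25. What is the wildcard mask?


Subnet mask: 255.255.255.128
Wildcard = 255.255.255.255 - subnet mask
255 - 255 = 0
255 - 255 = 0
255 - 255 = 0
255 - 128 = 127
Wildcard: 0.0.0.127


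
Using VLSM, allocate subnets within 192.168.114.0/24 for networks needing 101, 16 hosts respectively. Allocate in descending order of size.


101 hosts -> /25 (126 usable): 192.168.114.0/25
16 hosts -> /27 (30 usable): 192.168.114.128/27
Allocation: 192.168.114.0/25 (101 hosts, 126 usable); 192.168.114.128/27 (16 hosts, 30 usable)


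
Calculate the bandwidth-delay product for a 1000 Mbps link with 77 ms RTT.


BDP = bandwidth * RTT
= 1000 Mbps * 77 ms
= 1000 * 1e6 * 77 / 1000 bits
= 77000000 bits
= 9625000 bytes
= 9399.4141 KB
BDP = 77000000 bits (9625000 bytes)


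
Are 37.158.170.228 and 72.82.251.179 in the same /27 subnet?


Mask: 255.255.255.224
37.158.170.228 AND mask = 37.158.170.224
72.82.251.179 AND mask = 72.82.251.160
No, different subnets (37.158.170.224 vs 72.82.251.160)


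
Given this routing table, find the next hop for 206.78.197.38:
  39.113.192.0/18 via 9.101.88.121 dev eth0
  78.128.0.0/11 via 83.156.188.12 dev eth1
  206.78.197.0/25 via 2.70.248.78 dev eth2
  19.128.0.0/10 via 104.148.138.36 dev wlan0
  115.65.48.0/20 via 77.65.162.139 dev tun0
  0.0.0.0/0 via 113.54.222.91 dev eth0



Longest prefix match for 206.78.197.38:
  /18 39.113.192.0: no
  /11 78.128.0.0: no
  /25 206.78.197.0: MATCH
  /10 19.128.0.0: no
  /20 115.65.48.0: no
  /0 0.0.0.0: MATCH
Selected: next-hop 2.70.248.78 via eth2 (matched /25)


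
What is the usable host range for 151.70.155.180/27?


Network: 151.70.155.160
Broadcast: 151.70.155.191
First usable = network + 1
Last usable = broadcast - 1
Range: 151.70.155.161 to 151.70.155.190


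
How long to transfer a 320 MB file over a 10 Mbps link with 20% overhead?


Effective throughput = 10 * (1 - 20/100) = 8 Mbps
File size in Mb = 320 * 8 = 2560 Mb
Time = 2560 / 8
Time = 320 seconds


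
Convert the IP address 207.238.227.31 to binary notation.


207 = 11001111
238 = 11101110
227 = 11100011
31 = 00011111
Binary: 11001111.11101110.11100011.00011111


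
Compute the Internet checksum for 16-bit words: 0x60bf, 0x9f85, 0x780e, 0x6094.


Sum all words (with carry folding):
+ 0x60bf = 0x60bf
+ 0x9f85 = 0x0045
+ 0x780e = 0x7853
+ 0x6094 = 0xd8e7
One's complement: ~0xd8e7
Checksum = 0x2718


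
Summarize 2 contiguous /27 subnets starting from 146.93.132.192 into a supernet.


Original prefix: /27
Number of subnets: 2 = 2^1
New prefix = 27 - 1 = 26
Supernet: 146.93.132.192/26


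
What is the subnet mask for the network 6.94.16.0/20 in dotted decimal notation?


/20 means 20 network bits, 12 host bits
Binary: 11111111111111111111000000000000
Mask: 255.255.240.0


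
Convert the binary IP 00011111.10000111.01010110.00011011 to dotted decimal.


00011111 = 31
10000111 = 135
01010110 = 86
00011011 = 27
IP: 31.135.86.27


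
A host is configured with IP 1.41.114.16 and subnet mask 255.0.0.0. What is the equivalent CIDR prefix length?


Binary: 11111111.00000000.00000000.00000000
Count leading 1s
Prefix: /8


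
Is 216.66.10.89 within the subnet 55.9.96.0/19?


Subnet network: 55.9.96.0
Test IP AND mask: 216.66.0.0
No, 216.66.10.89 is not in 55.9.96.0/19


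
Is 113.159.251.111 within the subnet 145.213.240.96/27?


Subnet network: 145.213.240.96
Test IP AND mask: 113.159.251.96
No, 113.159.251.111 is not in 145.213.240.96/27


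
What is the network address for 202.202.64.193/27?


IP:   11001010.11001010.01000000.11000001
Mask: 11111111.11111111.11111111.11100000
AND operation:
Net:  11001010.11001010.01000000.11000000
Network: 202.202.64.192/27


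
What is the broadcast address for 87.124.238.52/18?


Network: 87.124.192.0/18
Host bits = 14
Set all host bits to 1:
Broadcast: 87.124.255.255


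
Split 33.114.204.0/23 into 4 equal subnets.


New prefix = 23 + 2 = 25
Each subnet has 128 addresses
  33.114.204.0/25
  33.114.204.128/25
  33.114.205.0/25
  33.114.205.128/25
Subnets: 33.114.204.0/25, 33.114.204.128/25, 33.114.205.0/25, 33.114.205.128/25


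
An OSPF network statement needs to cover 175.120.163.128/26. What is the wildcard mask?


Subnet mask: 255.255.255.192
Wildcard = 255.255.255.255 - subnet mask
255 - 255 = 0
255 - 255 = 0
255 - 255 = 0
255 - 192 = 63
Wildcard: 0.0.0.63


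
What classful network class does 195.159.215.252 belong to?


First octet: 195
Binary: 11000011
110xxxxx -> Class C (192-223)
Class C, default mask 255.255.255.0 (/24)


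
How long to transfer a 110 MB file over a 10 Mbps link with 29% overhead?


Effective throughput = 10 * (1 - 29/100) = 7.1 Mbps
File size in Mb = 110 * 8 = 880 Mb
Time = 880 / 7.1
Time = 123.9437 seconds


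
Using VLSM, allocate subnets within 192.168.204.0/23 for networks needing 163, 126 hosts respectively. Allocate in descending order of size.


163 hosts -> /24 (254 usable): 192.168.204.0/24
126 hosts -> /25 (126 usable): 192.168.205.0/25
Allocation: 192.168.204.0/24 (163 hosts, 254 usable); 192.168.205.0/25 (126 hosts, 126 usable)


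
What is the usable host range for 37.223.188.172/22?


Network: 37.223.188.0
Broadcast: 37.223.191.255
First usable = network + 1
Last usable = broadcast - 1
Range: 37.223.188.1 to 37.223.191.254


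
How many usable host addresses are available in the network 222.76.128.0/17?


Host bits = 32 - 17 = 15
Total addresses = 2^15 = 32768
Usable = total - 2 (network and broadcast)
Usable hosts: 32766


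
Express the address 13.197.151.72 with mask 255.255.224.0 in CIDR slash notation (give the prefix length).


Binary: 11111111.11111111.11100000.00000000
Count leading 1s
Prefix: /19


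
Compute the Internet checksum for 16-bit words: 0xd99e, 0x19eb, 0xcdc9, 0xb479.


Sum all words (with carry folding):
+ 0xd99e = 0xd99e
+ 0x19eb = 0xf389
+ 0xcdc9 = 0xc153
+ 0xb479 = 0x75cd
One's complement: ~0x75cd
Checksum = 0x8a32


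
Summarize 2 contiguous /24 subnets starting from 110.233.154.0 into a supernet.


Original prefix: /24
Number of subnets: 2 = 2^1
New prefix = 24 - 1 = 23
Supernet: 110.233.154.0/23


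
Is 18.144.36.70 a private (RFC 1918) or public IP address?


RFC 1918 private ranges:
  10.0.0.0/8 (10.0.0.0 - 10.255.255.255)
  172.16.0.0/12 (172.16.0.0 - 172.31.255.255)
  192.168.0.0/16 (192.168.0.0 - 192.168.255.255)
Public (not in any RFC 1918 range)


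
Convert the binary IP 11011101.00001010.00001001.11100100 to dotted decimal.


11011101 = 221
00001010 = 10
00001001 = 9
11100100 = 228
IP: 221.10.9.228


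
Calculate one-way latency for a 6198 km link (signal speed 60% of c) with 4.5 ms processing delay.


Speed = 0.6 * 3e5 km/s = 180000 km/s
Propagation delay = 6198 / 180000 = 0.0344 s = 34.4333 ms
Processing delay = 4.5 ms
Total one-way latency = 38.9333 ms


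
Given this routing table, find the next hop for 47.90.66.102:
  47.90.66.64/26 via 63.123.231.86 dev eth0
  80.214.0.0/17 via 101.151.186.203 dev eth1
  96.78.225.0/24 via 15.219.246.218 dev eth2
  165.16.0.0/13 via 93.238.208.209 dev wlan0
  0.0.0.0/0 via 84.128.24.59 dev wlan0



Longest prefix match for 47.90.66.102:
  /26 47.90.66.64: MATCH
  /17 80.214.0.0: no
  /24 96.78.225.0: no
  /13 165.16.0.0: no
  /0 0.0.0.0: MATCH
Selected: next-hop 63.123.231.86 via eth0 (matched /26)


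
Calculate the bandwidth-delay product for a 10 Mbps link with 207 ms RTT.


BDP = bandwidth * RTT
= 10 Mbps * 207 ms
= 10 * 1e6 * 207 / 1000 bits
= 2070000 bits
= 258750 bytes
= 252.6855 KB
BDP = 2070000 bits (258750 bytes)


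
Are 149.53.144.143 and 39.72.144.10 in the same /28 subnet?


Mask: 255.255.255.240
149.53.144.143 AND mask = 149.53.144.128
39.72.144.10 AND mask = 39.72.144.0
No, different subnets (149.53.144.128 vs 39.72.144.0)


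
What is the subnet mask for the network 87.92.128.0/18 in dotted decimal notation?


/18 means 18 network bits, 14 host bits
Binary: 11111111111111111100000000000000
Mask: 255.255.192.0


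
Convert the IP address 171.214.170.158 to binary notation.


171 = 10101011
214 = 11010110
170 = 10101010
158 = 10011110
Binary: 10101011.11010110.10101010.10011110


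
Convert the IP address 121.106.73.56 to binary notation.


121 = 01111001
106 = 01101010
73 = 01001001
56 = 00111000
Binary: 01111001.01101010.01001001.00111000


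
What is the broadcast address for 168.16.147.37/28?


Network: 168.16.147.32/28
Host bits = 4
Set all host bits to 1:
Broadcast: 168.16.147.47


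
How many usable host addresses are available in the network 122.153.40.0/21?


Host bits = 32 - 21 = 11
Total addresses = 2^11 = 2048
Usable = total - 2 (network and broadcast)
Usable hosts: 2046


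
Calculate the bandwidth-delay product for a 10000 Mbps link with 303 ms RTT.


BDP = bandwidth * RTT
= 10000 Mbps * 303 ms
= 10000 * 1e6 * 303 / 1000 bits
= 3030000000 bits
= 378750000 bytes
= 369873.0469 KB
BDP = 3030000000 bits (378750000 bytes)


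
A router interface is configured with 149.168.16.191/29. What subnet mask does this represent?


/29 means 29 network bits, 3 host bits
Binary: 11111111111111111111111111111000
Mask: 255.255.255.248


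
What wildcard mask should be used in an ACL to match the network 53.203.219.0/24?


Subnet mask: 255.255.255.0
Wildcard = 255.255.255.255 - subnet mask
255 - 255 = 0
255 - 255 = 0
255 - 255 = 0
255 - 0 = 255
Wildcard: 0.0.0.255


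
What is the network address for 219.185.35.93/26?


IP:   11011011.10111001.00100011.01011101
Mask: 11111111.11111111.11111111.11000000
AND operation:
Net:  11011011.10111001.00100011.01000000
Network: 219.185.35.64/26
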